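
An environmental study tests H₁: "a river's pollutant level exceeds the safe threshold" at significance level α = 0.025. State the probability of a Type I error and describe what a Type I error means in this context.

P(Type I error) = α = 0.025. A Type I error is rejecting H₀ when H₀ is actually true (false positive) — here, concluding that a river's pollutant level exceeds the safe threshold when in fact this is not the case. Consequence: shutting down a compliant factory unnecessarily.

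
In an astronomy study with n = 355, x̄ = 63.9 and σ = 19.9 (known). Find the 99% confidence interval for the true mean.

CI = x̄ ± z*(σ/√n) = 63.9 ± 2.576(19.9/√355) = 63.9 ± 2.72 = (61.18, 66.62)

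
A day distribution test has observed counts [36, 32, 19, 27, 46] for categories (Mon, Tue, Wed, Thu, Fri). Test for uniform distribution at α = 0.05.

Expected = 32 each. χ² = Σ(O-E)²/E = 12.688. df = 4, critical value = 9.488. Reject H₀.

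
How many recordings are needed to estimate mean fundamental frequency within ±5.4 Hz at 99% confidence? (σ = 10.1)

n = (z*σ/E)² = (2.576×10.1/5.4)² = 23.2 → n = 24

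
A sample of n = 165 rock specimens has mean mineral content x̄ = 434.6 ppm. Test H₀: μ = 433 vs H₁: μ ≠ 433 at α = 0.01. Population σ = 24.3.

z = (x̄ - μ₀)/(σ/√n) = (434.6 - 433)/(24.3/√165) = 0.846. Critical value: ±2.576. Since |0.846| ≤ 2.576, Fail to reject H₀.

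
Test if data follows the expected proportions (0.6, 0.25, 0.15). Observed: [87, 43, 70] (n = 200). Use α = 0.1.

Expected: [120.0, 50.0, 30.0]. χ² = 63.388. df = 2, critical = 4.605. Reject H₀.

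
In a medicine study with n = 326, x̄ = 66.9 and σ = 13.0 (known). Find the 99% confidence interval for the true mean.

CI = x̄ ± z*(σ/√n) = 66.9 ± 2.576(13.0/√326) = 66.9 ± 1.85 = (65.05, 68.75)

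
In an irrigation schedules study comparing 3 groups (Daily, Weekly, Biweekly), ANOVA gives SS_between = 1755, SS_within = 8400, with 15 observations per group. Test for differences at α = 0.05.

df_between = 2, df_within = 42. F = MS_between/MS_within = 877.5/200.0 = 4.388. F_crit ≈ 3.22. Reject H₀. At least one mean differs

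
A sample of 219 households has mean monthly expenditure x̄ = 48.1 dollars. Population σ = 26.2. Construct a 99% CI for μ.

CI = x̄ ± z*(σ/√n) = 48.1 ± 2.576(26.2/√219) = 48.1 ± 4.56 = (43.54, 52.66)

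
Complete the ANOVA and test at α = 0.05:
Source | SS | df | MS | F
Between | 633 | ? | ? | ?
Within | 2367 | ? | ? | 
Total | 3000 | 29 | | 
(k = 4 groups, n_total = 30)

df_between = 3, df_within = 26. MS_between = 211.0, MS_within = 91.04. F = 2.318, F_crit ≈ 2.975. Fail to reject H₀.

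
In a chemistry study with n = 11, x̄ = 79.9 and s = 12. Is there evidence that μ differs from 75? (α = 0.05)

t = (x̄ - μ₀)/(s/√n) = (79.9 - 75)/(12/√11) = 1.354. df = 10, critical t = ±2.228. Fail to reject H₀.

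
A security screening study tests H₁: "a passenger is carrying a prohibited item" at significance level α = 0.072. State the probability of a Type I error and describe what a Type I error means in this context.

P(Type I error) = α = 0.072. A Type I error is rejecting H₀ when H₀ is actually true (false positive) — here, concluding that a passenger is carrying a prohibited item when in fact this is not the case. Consequence: detaining an innocent passenger — delay and inconvenience.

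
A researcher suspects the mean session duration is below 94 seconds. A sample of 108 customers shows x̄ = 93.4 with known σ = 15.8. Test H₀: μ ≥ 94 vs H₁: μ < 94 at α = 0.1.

z = -0.395. Critical value: -1.28. Fail to reject H₀.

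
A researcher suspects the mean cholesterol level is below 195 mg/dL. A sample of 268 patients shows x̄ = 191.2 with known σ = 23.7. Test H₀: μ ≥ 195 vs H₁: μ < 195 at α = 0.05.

z = -2.625. Critical value: -1.645. Reject H₀.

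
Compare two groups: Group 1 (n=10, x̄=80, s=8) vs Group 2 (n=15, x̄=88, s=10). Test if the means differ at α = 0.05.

Pooled sp = 9.27. t = -2.114, df = 23. Critical t = ±2.069. Reject H₀.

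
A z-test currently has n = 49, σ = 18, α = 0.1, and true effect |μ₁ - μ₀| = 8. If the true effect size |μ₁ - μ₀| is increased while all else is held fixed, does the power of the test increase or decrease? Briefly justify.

Power increases: a larger true effect increases the non-centrality λ = |μ₁ - μ₀|/(σ/√n).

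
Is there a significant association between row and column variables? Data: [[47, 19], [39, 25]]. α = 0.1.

χ² = 1.532. df = 1, critical = 2.706. Fail to reject H₀. No evidence of dependence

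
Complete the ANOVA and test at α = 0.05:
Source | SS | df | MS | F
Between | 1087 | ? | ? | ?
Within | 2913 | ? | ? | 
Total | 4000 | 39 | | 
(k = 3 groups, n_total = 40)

df_between = 2, df_within = 37. MS_between = 543.5, MS_within = 78.73. F = 6.903, F_crit ≈ 3.252. Reject H₀.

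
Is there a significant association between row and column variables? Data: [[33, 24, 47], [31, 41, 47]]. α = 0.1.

χ² = 3.516. df = 2, critical = 4.605. Fail to reject H₀. No evidence of dependence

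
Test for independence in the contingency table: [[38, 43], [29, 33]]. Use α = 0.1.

χ² = 0.0. df = 1, critical = 2.706. Fail to reject H₀. No evidence of dependence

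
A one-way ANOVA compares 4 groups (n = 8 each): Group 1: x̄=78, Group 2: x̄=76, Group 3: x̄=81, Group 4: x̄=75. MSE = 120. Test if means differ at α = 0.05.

Grand mean = 77.5. SS_between = 168.0, MS_between = 56.0. F = 0.467, F_crit ≈ 2.947. Fail to reject H₀.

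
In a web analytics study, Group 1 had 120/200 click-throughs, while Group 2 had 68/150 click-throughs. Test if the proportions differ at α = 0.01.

p̂₁ = 0.6, p̂₂ = 0.453, pooled p̂ = 0.537. z = 2.723. Critical: ±2.576. Reject H₀.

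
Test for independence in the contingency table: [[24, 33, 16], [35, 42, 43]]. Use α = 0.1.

χ² = 4.296. df = 2, critical = 4.605. Fail to reject H₀. No evidence of dependence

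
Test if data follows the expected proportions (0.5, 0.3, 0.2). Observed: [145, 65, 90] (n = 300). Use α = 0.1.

Expected: [150.0, 90.0, 60.0]. χ² = 22.111. df = 2, critical = 4.605. Reject H₀.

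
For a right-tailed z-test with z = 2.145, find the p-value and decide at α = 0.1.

p = P(Z > 2.145) = 1 - Φ(2.145) ≈ 0.016. Since p < 0.1, reject H₀ (significant) at α = 0.1.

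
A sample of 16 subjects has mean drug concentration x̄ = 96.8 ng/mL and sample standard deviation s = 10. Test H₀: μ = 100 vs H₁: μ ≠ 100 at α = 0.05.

t = (x̄ - μ₀)/(s/√n) = (96.8 - 100)/(10/√16) = -1.28. df = 15, critical t = ±2.131. Fail to reject H₀.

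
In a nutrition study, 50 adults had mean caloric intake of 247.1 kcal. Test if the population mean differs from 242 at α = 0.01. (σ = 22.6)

z = (x̄ - μ₀)/(σ/√n) = (247.1 - 242)/(22.6/√50) = 1.596. Critical value: ±2.576. Since |1.596| ≤ 2.576, Fail to reject H₀.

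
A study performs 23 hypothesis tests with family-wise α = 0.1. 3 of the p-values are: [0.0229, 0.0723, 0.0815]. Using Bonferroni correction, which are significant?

Bonferroni α = 0.1/23 = 0.00435. None of the given p-values are significant.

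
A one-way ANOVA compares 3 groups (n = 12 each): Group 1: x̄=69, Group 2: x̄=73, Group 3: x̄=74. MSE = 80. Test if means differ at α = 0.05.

Grand mean = 72.0. SS_between = 168.0, MS_between = 84.0. F = 1.05, F_crit ≈ 3.285. Fail to reject H₀.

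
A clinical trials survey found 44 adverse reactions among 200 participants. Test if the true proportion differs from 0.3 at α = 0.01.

p̂ = 0.22, p₀ = 0.3. z = (p̂ - p₀)/√(p₀(1-p₀)/n) = -2.469. Critical: ±2.576. Fail to reject H₀.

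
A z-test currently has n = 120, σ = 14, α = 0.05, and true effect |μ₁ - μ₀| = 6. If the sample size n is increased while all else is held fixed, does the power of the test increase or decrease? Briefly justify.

Power increases: a larger n shrinks the standard error σ/√n, moving the sampling distribution under H₁ further from the critical value.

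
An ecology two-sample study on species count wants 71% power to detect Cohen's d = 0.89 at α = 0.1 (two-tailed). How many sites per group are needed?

z_{α/2} = 1.645, z_β = Φ⁻¹(0.71) = 0.553. For large effect (d = 0.89): n per group = 2(z_{α/2} + z_β)²/d² = 2(1.645 + 0.553)²/0.89² = 12.2 → 13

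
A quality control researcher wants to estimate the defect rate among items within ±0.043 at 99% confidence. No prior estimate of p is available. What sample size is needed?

Conservative approach: use p = 0.5 (maximizes p(1-p) = 0.25). n = z²(0.25)/E² = 2.576²×0.25/0.043² = 897.2 → n = 898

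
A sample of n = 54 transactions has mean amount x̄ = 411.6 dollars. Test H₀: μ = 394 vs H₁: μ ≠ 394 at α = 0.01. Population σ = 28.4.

z = (x̄ - μ₀)/(σ/√n) = (411.6 - 394)/(28.4/√54) = 4.554. Critical value: ±2.576. Since |4.554| > 2.576, Reject H₀.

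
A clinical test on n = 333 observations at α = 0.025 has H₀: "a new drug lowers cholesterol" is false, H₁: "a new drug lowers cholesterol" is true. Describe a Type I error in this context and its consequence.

Type I error: rejecting H₀ when it is true — concluding that a new drug lowers cholesterol when in fact it is not. Consequence: approving an ineffective drug — patients take a useless medication and may skip effective alternatives.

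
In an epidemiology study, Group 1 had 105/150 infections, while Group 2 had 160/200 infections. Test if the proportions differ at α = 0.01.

p̂₁ = 0.7, p̂₂ = 0.8, pooled p̂ = 0.757. z = -2.159. Critical: ±2.576. Fail to reject H₀.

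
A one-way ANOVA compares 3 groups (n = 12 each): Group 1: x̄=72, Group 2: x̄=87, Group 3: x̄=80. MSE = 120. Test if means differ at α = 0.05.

Grand mean = 79.67. SS_between = 1352.0, MS_between = 676.0. F = 5.633, F_crit ≈ 3.285. Reject H₀.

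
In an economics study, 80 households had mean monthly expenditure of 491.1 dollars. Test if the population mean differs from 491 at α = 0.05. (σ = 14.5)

z = (x̄ - μ₀)/(σ/√n) = (491.1 - 491)/(14.5/√80) = 0.062. Critical value: ±1.96. Since |0.062| ≤ 1.96, Fail to reject H₀.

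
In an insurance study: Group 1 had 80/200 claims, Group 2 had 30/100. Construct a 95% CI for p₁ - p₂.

p̂₁ = 0.4, p̂₂ = 0.3. Difference = 0.1. CI = (-0.013, 0.213)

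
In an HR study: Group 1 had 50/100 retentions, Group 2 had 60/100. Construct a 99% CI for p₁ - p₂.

p̂₁ = 0.5, p̂₂ = 0.6. Difference = -0.1. CI = (-0.28, 0.08)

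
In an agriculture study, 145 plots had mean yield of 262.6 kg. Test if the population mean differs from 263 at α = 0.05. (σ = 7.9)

z = (x̄ - μ₀)/(σ/√n) = (262.6 - 263)/(7.9/√145) = -0.61. Critical value: ±1.96. Since |-0.61| ≤ 1.96, Fail to reject H₀.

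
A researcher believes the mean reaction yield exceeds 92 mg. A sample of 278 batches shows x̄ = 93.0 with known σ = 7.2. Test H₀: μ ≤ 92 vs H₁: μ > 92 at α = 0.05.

z = 2.316. Critical value: 1.645. Reject H₀.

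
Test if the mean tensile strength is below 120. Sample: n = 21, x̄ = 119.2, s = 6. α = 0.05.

t = (119.2 - 120)/(6/√21) = -0.611, df = 20. Critical t = -1.725. Fail to reject H₀.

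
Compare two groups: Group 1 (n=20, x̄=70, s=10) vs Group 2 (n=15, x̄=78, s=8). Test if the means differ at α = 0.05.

Pooled sp = 9.2. t = -2.545, df = 33. Critical t = ±2.035. Reject H₀.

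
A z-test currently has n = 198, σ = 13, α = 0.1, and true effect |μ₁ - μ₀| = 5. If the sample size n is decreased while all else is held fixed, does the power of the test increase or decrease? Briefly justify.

Power decreases: a smaller n inflates the standard error σ/√n, pulling the sampling distribution under H₁ back toward the critical value.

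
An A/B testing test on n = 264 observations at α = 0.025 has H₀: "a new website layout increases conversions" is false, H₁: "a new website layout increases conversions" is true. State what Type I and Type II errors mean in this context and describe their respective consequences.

Type I (false positive): concluding that a new website layout increases conversions when it is not — rolling out a layout that doesn't actually help — wasted engineering effort. Type II (false negative): failing to conclude that a new website layout increases conversions when it is — discarding a layout that would have improved conversions — lost revenue. Which is costlier depends on domain priorities and is a judgement call rather than a statistical fact.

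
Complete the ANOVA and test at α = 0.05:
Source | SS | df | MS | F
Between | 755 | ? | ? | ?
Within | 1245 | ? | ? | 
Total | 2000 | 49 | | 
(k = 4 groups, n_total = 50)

df_between = 3, df_within = 46. MS_between = 251.67, MS_within = 27.07. F = 9.299, F_crit ≈ 2.807. Reject H₀.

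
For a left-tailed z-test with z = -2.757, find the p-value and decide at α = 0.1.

p = P(Z < -2.757) = Φ(-2.757) ≈ 0.0029. Since p < 0.1, reject H₀ (significant) at α = 0.1.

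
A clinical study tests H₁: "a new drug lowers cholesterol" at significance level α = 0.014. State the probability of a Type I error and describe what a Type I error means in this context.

P(Type I error) = α = 0.014. A Type I error is rejecting H₀ when H₀ is actually true (false positive) — here, concluding that a new drug lowers cholesterol when in fact this is not the case. Consequence: approving an ineffective drug — patients take a useless medication and may skip effective alternatives.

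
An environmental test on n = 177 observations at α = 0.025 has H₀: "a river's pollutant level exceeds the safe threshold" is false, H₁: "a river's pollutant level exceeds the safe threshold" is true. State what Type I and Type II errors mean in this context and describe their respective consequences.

Type I (false positive): concluding that a river's pollutant level exceeds the safe threshold when it is not — shutting down a compliant factory unnecessarily. Type II (false negative): failing to conclude that a river's pollutant level exceeds the safe threshold when it is — allowing unsafe pollution to continue. Which is costlier depends on domain priorities and is a judgement call rather than a statistical fact.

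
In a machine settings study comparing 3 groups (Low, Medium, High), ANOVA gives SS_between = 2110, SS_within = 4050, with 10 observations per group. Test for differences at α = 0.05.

df_between = 2, df_within = 27. F = MS_between/MS_within = 1055.0/150.0 = 7.033. F_crit ≈ 3.354. Reject H₀. At least one mean differs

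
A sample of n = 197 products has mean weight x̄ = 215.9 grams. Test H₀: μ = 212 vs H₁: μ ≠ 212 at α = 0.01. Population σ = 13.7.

z = (x̄ - μ₀)/(σ/√n) = (215.9 - 212)/(13.7/√197) = 3.996. Critical value: ±2.576. Since |3.996| > 2.576, Reject H₀.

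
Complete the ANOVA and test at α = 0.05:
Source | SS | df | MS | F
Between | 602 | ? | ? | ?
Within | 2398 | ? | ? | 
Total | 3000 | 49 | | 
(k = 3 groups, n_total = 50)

df_between = 2, df_within = 47. MS_between = 301.0, MS_within = 51.02. F = 5.899, F_crit ≈ 3.195. Reject H₀.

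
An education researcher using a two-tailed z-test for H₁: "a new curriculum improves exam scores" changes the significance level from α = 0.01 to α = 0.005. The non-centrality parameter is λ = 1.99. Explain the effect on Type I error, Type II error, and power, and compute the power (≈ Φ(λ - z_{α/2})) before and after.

Decreasing α from 0.01 to 0.005:
• Type I error rate decreases (α is the Type I rate by definition).
• Critical value moves from z_{α/2} = 2.576 to 2.807, so power = Φ(λ - z_{α/2}) goes from Φ(1.99 - 2.576) = 0.279 to Φ(1.99 - 2.807) = 0.207.
• Type II error rate β = 1 - power therefore increases (0.721 → 0.793).
Appropriate when false positives are costly — here, adopting a curriculum that gives no real benefit — disruption for nothing.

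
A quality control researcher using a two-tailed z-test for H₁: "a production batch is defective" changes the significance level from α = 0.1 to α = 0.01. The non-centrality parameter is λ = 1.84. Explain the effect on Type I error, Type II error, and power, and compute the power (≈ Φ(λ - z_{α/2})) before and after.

Decreasing α from 0.1 to 0.01:
• Type I error rate decreases (α is the Type I rate by definition).
• Critical value moves from z_{α/2} = 1.645 to 2.576, so power = Φ(λ - z_{α/2}) goes from Φ(1.84 - 1.645) = 0.577 to Φ(1.84 - 2.576) = 0.231.
• Type II error rate β = 1 - power therefore increases (0.423 → 0.769).
Appropriate when false positives are costly — here, scrapping a good batch — wasted material and cost for no reason.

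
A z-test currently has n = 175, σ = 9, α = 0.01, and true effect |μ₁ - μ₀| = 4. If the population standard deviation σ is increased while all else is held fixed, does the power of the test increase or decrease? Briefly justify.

Power decreases: a larger σ inflates the standard error σ/√n, pulling the sampling distribution under H₁ back toward the critical value.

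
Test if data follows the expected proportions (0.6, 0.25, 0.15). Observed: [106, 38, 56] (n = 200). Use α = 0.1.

Expected: [120.0, 50.0, 30.0]. χ² = 27.047. df = 2, critical = 4.605. Reject H₀.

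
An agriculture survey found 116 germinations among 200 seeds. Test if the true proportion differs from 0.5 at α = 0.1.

p̂ = 0.58, p₀ = 0.5. z = (p̂ - p₀)/√(p₀(1-p₀)/n) = 2.263. Critical: ±1.645. Reject H₀.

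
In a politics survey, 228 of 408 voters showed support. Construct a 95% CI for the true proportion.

p̂ = 0.559. CI = p̂ ± z*√(p̂(1-p̂)/n) = (0.511, 0.607)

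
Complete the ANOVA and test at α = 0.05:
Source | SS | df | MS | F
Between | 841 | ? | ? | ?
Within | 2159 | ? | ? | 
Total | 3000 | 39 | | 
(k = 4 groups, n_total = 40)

df_between = 3, df_within = 36. MS_between = 280.33, MS_within = 59.97. F = 4.674, F_crit ≈ 2.866. Reject H₀.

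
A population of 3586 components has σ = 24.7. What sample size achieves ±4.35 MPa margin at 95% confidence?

Without FPC: n₀ = (1.96×24.7/4.35)² = 123.859. With FPC: n = n₀N/(n₀+N-1) = 119.8 → n = 120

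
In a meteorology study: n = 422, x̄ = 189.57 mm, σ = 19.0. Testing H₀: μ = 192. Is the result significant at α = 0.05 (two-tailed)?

z = (189.57 - 192)/(19.0/√422) = -2.627. Since |z| > 1.96, significant at α = 0.05.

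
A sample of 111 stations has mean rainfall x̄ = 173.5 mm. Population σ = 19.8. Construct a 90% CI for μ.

CI = x̄ ± z*(σ/√n) = 173.5 ± 1.645(19.8/√111) = 173.5 ± 3.09 = (170.41, 176.59)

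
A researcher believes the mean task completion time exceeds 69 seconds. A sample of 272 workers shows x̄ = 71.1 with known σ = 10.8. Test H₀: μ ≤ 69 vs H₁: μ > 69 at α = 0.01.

z = 3.207. Critical value: 2.33. Reject H₀.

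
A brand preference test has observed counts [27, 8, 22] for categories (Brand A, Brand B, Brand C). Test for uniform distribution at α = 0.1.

Expected = 19 each. χ² = Σ(O-E)²/E = 10.211. df = 2, critical value = 4.605. Reject H₀.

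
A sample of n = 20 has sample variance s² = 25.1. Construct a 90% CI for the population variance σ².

df = 19. χ²_{0.05} = 30.144, χ²_{0.95} = 10.117. CI for σ² = ((n-1)s²/χ²_{α/2}, (n-1)s²/χ²_{1-α/2}) = (19·25.1/30.144, 19·25.1/10.117) = (15.82, 47.14)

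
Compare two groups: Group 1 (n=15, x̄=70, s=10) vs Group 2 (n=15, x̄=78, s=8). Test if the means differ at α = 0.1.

Pooled sp = 9.06. t = -2.419, df = 28. Critical t = ±1.701. Reject H₀.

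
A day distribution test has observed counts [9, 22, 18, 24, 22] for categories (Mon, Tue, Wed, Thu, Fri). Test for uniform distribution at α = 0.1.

Expected = 19 each. χ² = Σ(O-E)²/E = 7.579. df = 4, critical value = 7.779. Fail to reject H₀.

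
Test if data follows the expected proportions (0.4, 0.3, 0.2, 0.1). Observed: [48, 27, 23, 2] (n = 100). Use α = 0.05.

Expected: [40.0, 30.0, 20.0, 10.0]. χ² = 8.75. df = 3, critical = 7.815. Reject H₀.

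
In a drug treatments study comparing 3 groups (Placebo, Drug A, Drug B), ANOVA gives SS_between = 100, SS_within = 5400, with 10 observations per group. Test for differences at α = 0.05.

df_between = 2, df_within = 27. F = MS_between/MS_within = 50.0/200.0 = 0.25. F_crit ≈ 3.354. Fail to reject H₀.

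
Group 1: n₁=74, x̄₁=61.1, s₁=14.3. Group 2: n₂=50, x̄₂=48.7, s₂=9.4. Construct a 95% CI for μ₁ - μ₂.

Difference = 12.4. SE = √(14.3²/74 + 9.4²/50) = 2.129. CI = (8.23, 16.57)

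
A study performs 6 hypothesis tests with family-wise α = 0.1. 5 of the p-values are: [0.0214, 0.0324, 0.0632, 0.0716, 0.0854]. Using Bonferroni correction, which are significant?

Bonferroni α = 0.1/6 = 0.01667. None of the given p-values are significant.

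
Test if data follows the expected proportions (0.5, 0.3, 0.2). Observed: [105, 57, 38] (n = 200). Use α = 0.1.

Expected: [100.0, 60.0, 40.0]. χ² = 0.5. df = 2, critical = 4.605. Fail to reject H₀.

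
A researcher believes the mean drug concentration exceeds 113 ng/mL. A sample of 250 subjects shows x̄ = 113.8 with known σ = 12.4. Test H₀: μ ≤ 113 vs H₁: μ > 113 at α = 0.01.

z = 1.02. Critical value: 2.33. Fail to reject H₀.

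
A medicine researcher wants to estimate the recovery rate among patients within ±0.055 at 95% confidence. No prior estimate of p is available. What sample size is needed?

Conservative approach: use p = 0.5 (maximizes p(1-p) = 0.25). n = z²(0.25)/E² = 1.96²×0.25/0.055² = 317.5 → n = 318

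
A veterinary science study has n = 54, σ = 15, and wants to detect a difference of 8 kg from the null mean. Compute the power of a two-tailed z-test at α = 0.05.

SE = σ/√n = 15/√54 = 2.041. Non-centrality λ = d/SE = 8/2.041 = 3.919. Power ≈ Φ(λ - z_{α/2}) = Φ(3.919 - 1.96) = Φ(1.959) = 0.975.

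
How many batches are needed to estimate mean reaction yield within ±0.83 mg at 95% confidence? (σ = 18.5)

n = (z*σ/E)² = (1.96×18.5/0.83)² = 1908.5 → n = 1909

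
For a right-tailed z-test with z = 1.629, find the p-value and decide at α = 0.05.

p = P(Z > 1.629) = 1 - Φ(1.629) ≈ 0.0517. Since p ≥ 0.05, fail to reject H₀ (not significant) at α = 0.05.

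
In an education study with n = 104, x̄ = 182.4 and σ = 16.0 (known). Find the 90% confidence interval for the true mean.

CI = x̄ ± z*(σ/√n) = 182.4 ± 1.645(16.0/√104) = 182.4 ± 2.58 = (179.82, 184.98)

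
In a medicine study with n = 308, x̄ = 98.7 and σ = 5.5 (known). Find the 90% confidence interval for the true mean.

CI = x̄ ± z*(σ/√n) = 98.7 ± 1.645(5.5/√308) = 98.7 ± 0.52 = (98.18, 99.22)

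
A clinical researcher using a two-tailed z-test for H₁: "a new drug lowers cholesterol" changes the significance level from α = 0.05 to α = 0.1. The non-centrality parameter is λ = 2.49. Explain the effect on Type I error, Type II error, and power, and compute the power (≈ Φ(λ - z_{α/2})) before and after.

Increasing α from 0.05 to 0.1:
• Type I error rate increases (α is the Type I rate by definition).
• Critical value moves from z_{α/2} = 1.96 to 1.645, so power = Φ(λ - z_{α/2}) goes from Φ(2.49 - 1.96) = 0.702 to Φ(2.49 - 1.645) = 0.801.
• Type II error rate β = 1 - power therefore decreases (0.298 → 0.199).
Appropriate when false negatives are costly — here, shelving an effective drug — patients miss out on a treatment that would have helped.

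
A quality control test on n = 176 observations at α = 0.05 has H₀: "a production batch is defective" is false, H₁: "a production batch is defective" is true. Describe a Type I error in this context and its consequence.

Type I error: rejecting H₀ when it is true — concluding that a production batch is defective when in fact it is not. Consequence: scrapping a good batch — wasted material and cost for no reason.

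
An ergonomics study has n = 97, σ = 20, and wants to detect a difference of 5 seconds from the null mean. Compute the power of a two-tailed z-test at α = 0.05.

SE = σ/√n = 20/√97 = 2.031. Non-centrality λ = d/SE = 5/2.031 = 2.462. Power ≈ Φ(λ - z_{α/2}) = Φ(2.462 - 1.96) = Φ(0.502) = 0.692.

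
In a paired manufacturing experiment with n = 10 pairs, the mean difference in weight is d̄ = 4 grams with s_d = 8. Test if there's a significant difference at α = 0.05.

t = d̄/(s_d/√n) = 4/(8/√10) = 1.581. df = 9, critical t = ±2.262. Fail to reject H₀.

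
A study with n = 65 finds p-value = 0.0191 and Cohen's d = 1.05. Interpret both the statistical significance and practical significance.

Statistically significant (p = 0.0191 < 0.05). Cohen's d = 1.05 indicates a large effect size. Both statistical and practical significance should be considered.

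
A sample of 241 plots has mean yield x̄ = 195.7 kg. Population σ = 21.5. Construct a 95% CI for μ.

CI = x̄ ± z*(σ/√n) = 195.7 ± 1.96(21.5/√241) = 195.7 ± 2.71 = (192.99, 198.41)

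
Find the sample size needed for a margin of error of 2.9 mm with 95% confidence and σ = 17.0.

n = (z*σ/E)² = (1.96×17.0/2.9)² = 132.01 → n = 133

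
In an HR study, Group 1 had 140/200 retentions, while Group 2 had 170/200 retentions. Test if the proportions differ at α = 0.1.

p̂₁ = 0.7, p̂₂ = 0.85, pooled p̂ = 0.775. z = -3.592. Critical: ±1.645. Reject H₀.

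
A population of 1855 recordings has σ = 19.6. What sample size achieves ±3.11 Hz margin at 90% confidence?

Without FPC: n₀ = (1.645×19.6/3.11)² = 107.479. With FPC: n = n₀N/(n₀+N-1) = 101.6 → n = 102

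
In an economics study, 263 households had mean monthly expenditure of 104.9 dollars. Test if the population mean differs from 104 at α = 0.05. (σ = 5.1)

z = (x̄ - μ₀)/(σ/√n) = (104.9 - 104)/(5.1/√263) = 2.862. Critical value: ±1.96. Since |2.862| > 1.96, Reject H₀.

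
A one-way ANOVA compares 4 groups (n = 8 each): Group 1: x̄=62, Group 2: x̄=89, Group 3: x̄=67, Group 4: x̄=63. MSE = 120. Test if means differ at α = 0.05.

Grand mean = 70.25. SS_between = 3862.0, MS_between = 1287.33. F = 10.728, F_crit ≈ 2.947. Reject H₀.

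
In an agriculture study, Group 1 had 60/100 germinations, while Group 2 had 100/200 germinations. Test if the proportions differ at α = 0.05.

p̂₁ = 0.6, p̂₂ = 0.5, pooled p̂ = 0.533. z = 1.637. Critical: ±1.96. Fail to reject H₀.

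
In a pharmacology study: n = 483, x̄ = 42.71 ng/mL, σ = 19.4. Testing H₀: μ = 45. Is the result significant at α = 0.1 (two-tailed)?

z = (42.71 - 45)/(19.4/√483) = -2.594. Since |z| > 1.645, significant at α = 0.1.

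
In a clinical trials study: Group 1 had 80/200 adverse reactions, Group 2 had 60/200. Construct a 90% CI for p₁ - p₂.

p̂₁ = 0.4, p̂₂ = 0.3. Difference = 0.1. CI = (0.022, 0.178)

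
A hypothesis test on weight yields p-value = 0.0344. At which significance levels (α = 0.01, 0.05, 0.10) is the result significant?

p = 0.0344. Significant at: α = 0.05, 0.1.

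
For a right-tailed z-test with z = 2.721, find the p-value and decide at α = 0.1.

p = P(Z > 2.721) = 1 - Φ(2.721) ≈ 0.0033. Since p < 0.1, reject H₀ (significant) at α = 0.1.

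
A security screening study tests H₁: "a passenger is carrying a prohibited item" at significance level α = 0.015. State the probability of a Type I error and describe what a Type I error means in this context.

P(Type I error) = α = 0.015. A Type I error is rejecting H₀ when H₀ is actually true (false positive) — here, concluding that a passenger is carrying a prohibited item when in fact this is not the case. Consequence: detaining an innocent passenger — delay and inconvenience.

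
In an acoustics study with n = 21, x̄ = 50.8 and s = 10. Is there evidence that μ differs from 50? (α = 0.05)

t = (x̄ - μ₀)/(s/√n) = (50.8 - 50)/(10/√21) = 0.367. df = 20, critical t = ±2.086. Fail to reject H₀.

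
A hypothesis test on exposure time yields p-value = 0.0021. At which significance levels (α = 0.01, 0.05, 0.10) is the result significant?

p = 0.0021. Significant at: α = 0.01, 0.05, 0.1.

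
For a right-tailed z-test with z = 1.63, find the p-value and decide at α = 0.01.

p = P(Z > 1.63) = 1 - Φ(1.63) ≈ 0.0516. Since p ≥ 0.01, fail to reject H₀ (not significant) at α = 0.01.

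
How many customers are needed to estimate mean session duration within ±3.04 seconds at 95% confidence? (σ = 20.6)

n = (z*σ/E)² = (1.96×20.6/3.04)² = 176.4 → n = 177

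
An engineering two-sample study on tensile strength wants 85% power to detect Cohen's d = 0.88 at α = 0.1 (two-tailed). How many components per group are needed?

z_{α/2} = 1.645, z_β = Φ⁻¹(0.85) = 1.036. For large effect (d = 0.88): n per group = 2(z_{α/2} + z_β)²/d² = 2(1.645 + 1.036)²/0.88² = 18.6 → 19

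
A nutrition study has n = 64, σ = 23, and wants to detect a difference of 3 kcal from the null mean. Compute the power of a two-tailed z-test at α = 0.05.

SE = σ/√n = 23/√64 = 2.875. Non-centrality λ = d/SE = 3/2.875 = 1.043. Power ≈ Φ(λ - z_{α/2}) = Φ(1.043 - 1.96) = Φ(-0.917) = 0.18.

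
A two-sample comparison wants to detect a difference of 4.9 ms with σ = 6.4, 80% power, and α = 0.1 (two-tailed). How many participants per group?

n per group = 2(z_α/2 + z_β)²σ²/d² = 2×(1.645 + 0.84)²×6.4²/4.9² = 21.1 → n = 22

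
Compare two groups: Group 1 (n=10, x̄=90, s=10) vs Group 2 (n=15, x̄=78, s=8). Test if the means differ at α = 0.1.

Pooled sp = 8.84. t = 3.326, df = 23. Critical t = ±1.714. Reject H₀.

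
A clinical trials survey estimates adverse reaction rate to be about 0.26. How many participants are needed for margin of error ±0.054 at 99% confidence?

n = z²p(1-p)/E² = 2.576²×0.26×0.74/0.054² = 437.8 → n = 438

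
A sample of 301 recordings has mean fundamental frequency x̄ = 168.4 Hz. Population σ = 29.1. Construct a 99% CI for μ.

CI = x̄ ± z*(σ/√n) = 168.4 ± 2.576(29.1/√301) = 168.4 ± 4.32 = (164.08, 172.72)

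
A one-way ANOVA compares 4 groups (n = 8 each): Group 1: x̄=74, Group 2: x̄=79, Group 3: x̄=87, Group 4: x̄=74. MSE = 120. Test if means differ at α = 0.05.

Grand mean = 78.5. SS_between = 904.0, MS_between = 301.33. F = 2.511, F_crit ≈ 2.947. Fail to reject H₀.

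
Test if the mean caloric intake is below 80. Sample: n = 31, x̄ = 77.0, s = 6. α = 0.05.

t = (77.0 - 80)/(6/√31) = -2.784, df = 30. Critical t = -1.697. Reject H₀.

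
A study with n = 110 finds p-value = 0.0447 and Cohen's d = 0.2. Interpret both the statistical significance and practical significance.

Statistically significant (p = 0.0447 < 0.05). Cohen's d = 0.2 indicates a small effect size. Both statistical and practical significance should be considered.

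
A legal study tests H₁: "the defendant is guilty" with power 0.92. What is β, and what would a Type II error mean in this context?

β = 1 - power = 1 - 0.92 = 0.08. A Type II error is failing to reject H₀ when H₀ is false (false negative) — here, failing to conclude that the defendant is guilty when in fact it is true. Consequence: acquitting a guilty person.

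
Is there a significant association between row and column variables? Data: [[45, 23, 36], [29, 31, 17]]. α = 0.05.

χ² = 7.597. df = 2, critical = 5.991. Reject H₀. Variables are dependent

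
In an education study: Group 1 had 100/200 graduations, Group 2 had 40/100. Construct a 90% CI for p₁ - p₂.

p̂₁ = 0.5, p̂₂ = 0.4. Difference = 0.1. CI = (0.001, 0.199)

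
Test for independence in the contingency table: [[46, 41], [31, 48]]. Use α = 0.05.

χ² = 3.094. df = 1, critical = 3.841. Fail to reject H₀. No evidence of dependence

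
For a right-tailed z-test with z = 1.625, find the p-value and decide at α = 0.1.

p = P(Z > 1.625) = 1 - Φ(1.625) ≈ 0.0521. Since p < 0.1, reject H₀ (significant) at α = 0.1.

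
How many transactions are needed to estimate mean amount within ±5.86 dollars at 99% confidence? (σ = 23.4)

n = (z*σ/E)² = (2.576×23.4/5.86)² = 105.8 → n = 106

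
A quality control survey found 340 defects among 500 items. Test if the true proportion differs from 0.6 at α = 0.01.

p̂ = 0.68, p₀ = 0.6. z = (p̂ - p₀)/√(p₀(1-p₀)/n) = 3.651. Critical: ±2.576. Reject H₀.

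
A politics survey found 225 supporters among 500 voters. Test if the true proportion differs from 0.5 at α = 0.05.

p̂ = 0.45, p₀ = 0.5. z = (p̂ - p₀)/√(p₀(1-p₀)/n) = -2.236. Critical: ±1.96. Reject H₀.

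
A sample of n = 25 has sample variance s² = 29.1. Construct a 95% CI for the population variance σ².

df = 24. χ²_{0.025} = 39.364, χ²_{0.975} = 12.401. CI for σ² = ((n-1)s²/χ²_{α/2}, (n-1)s²/χ²_{1-α/2}) = (24·29.1/39.364, 24·29.1/12.401) = (17.74, 56.32)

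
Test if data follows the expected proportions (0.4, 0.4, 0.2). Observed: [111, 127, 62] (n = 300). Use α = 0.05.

Expected: [120.0, 120.0, 60.0]. χ² = 1.15. df = 2, critical = 5.991. Fail to reject H₀.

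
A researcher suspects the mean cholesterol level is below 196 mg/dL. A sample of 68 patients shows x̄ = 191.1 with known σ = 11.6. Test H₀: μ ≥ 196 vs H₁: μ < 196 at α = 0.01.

z = -3.483. Critical value: -2.33. Reject H₀.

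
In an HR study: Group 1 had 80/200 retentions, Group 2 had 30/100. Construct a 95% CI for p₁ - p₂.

p̂₁ = 0.4, p̂₂ = 0.3. Difference = 0.1. CI = (-0.013, 0.213)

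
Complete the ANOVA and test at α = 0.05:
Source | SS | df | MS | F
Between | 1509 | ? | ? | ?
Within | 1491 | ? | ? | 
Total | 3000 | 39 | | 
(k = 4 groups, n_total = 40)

df_between = 3, df_within = 36. MS_between = 503.0, MS_within = 41.42. F = 12.145, F_crit ≈ 2.866. Reject H₀.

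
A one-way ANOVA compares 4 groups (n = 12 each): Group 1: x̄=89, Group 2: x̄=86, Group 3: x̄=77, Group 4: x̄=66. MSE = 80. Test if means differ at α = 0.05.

Grand mean = 79.5. SS_between = 3852.0, MS_between = 1284.0. F = 16.05, F_crit ≈ 2.816. Reject H₀.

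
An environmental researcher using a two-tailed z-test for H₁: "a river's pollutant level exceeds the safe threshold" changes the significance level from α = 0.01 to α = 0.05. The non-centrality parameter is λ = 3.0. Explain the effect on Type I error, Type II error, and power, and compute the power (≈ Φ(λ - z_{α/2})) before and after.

Increasing α from 0.01 to 0.05:
• Type I error rate increases (α is the Type I rate by definition).
• Critical value moves from z_{α/2} = 2.576 to 1.96, so power = Φ(λ - z_{α/2}) goes from Φ(3.0 - 2.576) = 0.664 to Φ(3.0 - 1.96) = 0.851.
• Type II error rate β = 1 - power therefore decreases (0.336 → 0.149).
Appropriate when false negatives are costly — here, allowing unsafe pollution to continue.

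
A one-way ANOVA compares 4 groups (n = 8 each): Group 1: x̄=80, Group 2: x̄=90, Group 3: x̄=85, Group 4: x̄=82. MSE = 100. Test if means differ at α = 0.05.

Grand mean = 84.25. SS_between = 454.0, MS_between = 151.33. F = 1.513, F_crit ≈ 2.947. Fail to reject H₀.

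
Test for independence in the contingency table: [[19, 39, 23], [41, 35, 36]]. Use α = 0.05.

χ² = 6.331. df = 2, critical = 5.991. Reject H₀. Variables are dependent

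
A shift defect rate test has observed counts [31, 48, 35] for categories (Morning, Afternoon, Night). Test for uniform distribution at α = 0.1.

Expected = 38 each. χ² = Σ(O-E)²/E = 4.158. df = 2, critical value = 4.605. Fail to reject H₀.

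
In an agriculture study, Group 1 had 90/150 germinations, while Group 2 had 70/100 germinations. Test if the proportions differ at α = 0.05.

p̂₁ = 0.6, p̂₂ = 0.7, pooled p̂ = 0.64. z = -1.614. Critical: ±1.96. Fail to reject H₀.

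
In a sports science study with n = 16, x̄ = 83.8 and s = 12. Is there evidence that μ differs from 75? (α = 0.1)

t = (x̄ - μ₀)/(s/√n) = (83.8 - 75)/(12/√16) = 2.933. df = 15, critical t = ±1.753. Reject H₀.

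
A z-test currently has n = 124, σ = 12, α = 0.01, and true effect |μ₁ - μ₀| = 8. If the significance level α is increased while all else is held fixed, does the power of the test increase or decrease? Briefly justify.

Power increases: a larger α lowers the critical value, so more of the H₁ sampling distribution falls in the rejection region.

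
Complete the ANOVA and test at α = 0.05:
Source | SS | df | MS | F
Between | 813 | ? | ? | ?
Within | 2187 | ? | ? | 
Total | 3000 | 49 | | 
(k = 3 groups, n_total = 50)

df_between = 2, df_within = 47. MS_between = 406.5, MS_within = 46.53. F = 8.736, F_crit ≈ 3.195. Reject H₀.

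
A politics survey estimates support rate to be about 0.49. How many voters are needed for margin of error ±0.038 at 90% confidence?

n = z²p(1-p)/E² = 1.645²×0.49×0.51/0.038² = 468.3 → n = 469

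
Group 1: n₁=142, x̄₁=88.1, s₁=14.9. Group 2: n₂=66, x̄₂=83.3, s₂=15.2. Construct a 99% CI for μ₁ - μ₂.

Difference = 4.8. SE = √(14.9²/142 + 15.2²/66) = 2.25. CI = (-1.0, 10.6)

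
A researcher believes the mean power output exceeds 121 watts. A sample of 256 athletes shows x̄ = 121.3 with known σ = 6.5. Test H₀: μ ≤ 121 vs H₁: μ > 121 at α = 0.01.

z = 0.738. Critical value: 2.33. Fail to reject H₀.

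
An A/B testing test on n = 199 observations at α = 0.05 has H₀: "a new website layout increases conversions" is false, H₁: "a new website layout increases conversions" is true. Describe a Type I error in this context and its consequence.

Type I error: rejecting H₀ when it is true — concluding that a new website layout increases conversions when in fact it is not. Consequence: rolling out a layout that doesn't actually help — wasted engineering effort.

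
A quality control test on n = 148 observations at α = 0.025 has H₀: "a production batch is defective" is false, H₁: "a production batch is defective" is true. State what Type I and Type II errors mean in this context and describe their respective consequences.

Type I (false positive): concluding that a production batch is defective when it is not — scrapping a good batch — wasted material and cost for no reason. Type II (false negative): failing to conclude that a production batch is defective when it is — shipping a defective batch — faulty products reach customers. Which is costlier depends on domain priorities and is a judgement call rather than a statistical fact.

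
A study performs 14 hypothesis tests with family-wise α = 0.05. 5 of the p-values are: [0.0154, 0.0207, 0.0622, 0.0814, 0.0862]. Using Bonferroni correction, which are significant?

Bonferroni α = 0.05/14 = 0.00357. None of the given p-values are significant.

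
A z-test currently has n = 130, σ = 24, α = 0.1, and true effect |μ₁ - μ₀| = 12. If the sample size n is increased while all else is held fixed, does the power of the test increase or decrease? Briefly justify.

Power increases: a larger n shrinks the standard error σ/√n, moving the sampling distribution under H₁ further from the critical value.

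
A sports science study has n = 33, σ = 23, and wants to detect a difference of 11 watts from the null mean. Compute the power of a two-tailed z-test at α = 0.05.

SE = σ/√n = 23/√33 = 4.004. Non-centrality λ = d/SE = 11/4.004 = 2.747. Power ≈ Φ(λ - z_{α/2}) = Φ(2.747 - 1.96) = Φ(0.787) = 0.784.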